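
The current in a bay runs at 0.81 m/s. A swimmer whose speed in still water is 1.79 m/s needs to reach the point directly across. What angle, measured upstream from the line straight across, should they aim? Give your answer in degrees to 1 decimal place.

To cancel the current, the upstream component of the swimmer's velocity must equal the flow: 1.79 sin θ = 0.81.
sin θ = 0.81 / 1.79 = 0.4525.
θ = arcsin(0.4525) = 26.905°.

26.9°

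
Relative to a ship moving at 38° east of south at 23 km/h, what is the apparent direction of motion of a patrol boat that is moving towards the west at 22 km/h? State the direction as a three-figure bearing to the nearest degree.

Taking east as x and north as y: patrol boat velocity = (-22.000, 0.000) km/h; ship velocity = (14.160, -18.124) km/h.
Velocity of patrol boat relative to ship = (-22.000, 0.000) − (14.160, -18.124) = (-36.160, 18.124) km/h.
Bearing = atan2(-36.16, 18.12) = 296.62° clockwise from north.

297°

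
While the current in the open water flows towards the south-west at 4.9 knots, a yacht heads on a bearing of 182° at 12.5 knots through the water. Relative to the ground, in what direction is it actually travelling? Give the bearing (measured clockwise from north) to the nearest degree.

194°

Taking east as x and north as y: velocity relative to the water = (-0.436, -12.492) knots; the water relative to ground = (-3.465, -3.465) knots.
Velocity relative to ground = (-0.436, -12.492) + (-3.465, -3.465) = (-3.901, -15.957) knots.
Bearing = atan2(-3.90, -15.96) = 193.74° clockwise from north.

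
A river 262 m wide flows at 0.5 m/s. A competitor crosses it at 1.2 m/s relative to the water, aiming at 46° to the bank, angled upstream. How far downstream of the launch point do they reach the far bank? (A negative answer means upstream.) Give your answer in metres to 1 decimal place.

-101.3 m

Perpendicular speed = 0.863 m/s; crossing time = 262 / 0.863 = 303.519 s.
Net downstream speed = -0.334 m/s.
Drift = -0.334 × 303.519 = -101.251 m (upstream).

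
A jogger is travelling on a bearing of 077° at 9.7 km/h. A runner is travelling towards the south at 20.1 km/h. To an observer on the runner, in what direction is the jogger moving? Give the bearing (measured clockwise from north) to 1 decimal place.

Taking east as x and north as y: jogger velocity = (9.451, 2.182) km/h; runner velocity = (0.000, -20.100) km/h.
Velocity of jogger relative to runner = (9.451, 2.182) − (0.000, -20.100) = (9.451, 22.282) km/h.
Bearing = atan2(9.45, 22.28) = 22.99° clockwise from north.

023.0°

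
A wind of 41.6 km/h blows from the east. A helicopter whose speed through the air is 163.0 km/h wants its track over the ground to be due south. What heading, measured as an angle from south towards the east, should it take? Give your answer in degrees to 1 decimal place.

14.8°

The wind pushes perpendicular to the desired track; the heading must have a component into the wind equal to 41.6 km/h: 163.0 sin θ = 41.6.
sin θ = 0.2552, so θ = 14.786°.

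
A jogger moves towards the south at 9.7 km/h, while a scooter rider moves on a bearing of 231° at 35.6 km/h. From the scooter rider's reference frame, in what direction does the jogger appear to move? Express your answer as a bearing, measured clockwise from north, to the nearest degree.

065°

Taking east as x and north as y: jogger velocity = (0.000, -9.700) km/h; scooter rider velocity = (-27.666, -22.404) km/h.
Velocity of jogger relative to scooter rider = (0.000, -9.700) − (-27.666, -22.404) = (27.666, 12.704) km/h.
Bearing = atan2(27.67, 12.70) = 65.34° clockwise from north.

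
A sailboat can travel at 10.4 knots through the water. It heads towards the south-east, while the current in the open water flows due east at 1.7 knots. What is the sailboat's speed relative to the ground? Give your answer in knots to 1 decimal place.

Taking east as x and north as y: velocity relative to the water = (7.354, -7.354) knots; the water relative to ground = (1.700, 0.000) knots.
Velocity relative to ground = (7.354, -7.354) + (1.700, 0.000) = (9.054, -7.354) knots.
Speed = |(9.054, -7.354)| = 11.664 knots.

11.7 knots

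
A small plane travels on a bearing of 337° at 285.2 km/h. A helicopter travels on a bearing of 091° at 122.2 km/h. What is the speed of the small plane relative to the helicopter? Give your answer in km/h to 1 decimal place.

353.0 km/h

Taking east as x and north as y: small plane velocity = (-111.437, 262.528) km/h; helicopter velocity = (122.181, -2.133) km/h.
Velocity of small plane relative to helicopter = (-111.437, 262.528) − (122.181, -2.133) = (-233.618, 264.661) km/h.
Magnitude = |(-233.618, 264.661)| = 353.019 km/h.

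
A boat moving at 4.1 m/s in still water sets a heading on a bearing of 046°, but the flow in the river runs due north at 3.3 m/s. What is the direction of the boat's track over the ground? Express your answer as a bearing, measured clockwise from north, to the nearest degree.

Taking east as x and north as y: velocity relative to the water = (2.949, 2.848) m/s; the water relative to ground = (0.000, 3.300) m/s.
Velocity relative to ground = (2.949, 2.848) + (0.000, 3.300) = (2.949, 6.148) m/s.
Bearing = atan2(2.95, 6.15) = 25.63° clockwise from north.

026°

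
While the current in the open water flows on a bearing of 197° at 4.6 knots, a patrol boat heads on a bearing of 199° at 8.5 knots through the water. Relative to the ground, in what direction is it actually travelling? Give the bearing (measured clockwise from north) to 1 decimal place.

198.3°

Taking east as x and north as y: velocity relative to the water = (-2.767, -8.037) knots; the water relative to ground = (-1.345, -4.399) knots.
Velocity relative to ground = (-2.767, -8.037) + (-1.345, -4.399) = (-4.112, -12.436) knots.
Bearing = atan2(-4.11, -12.44) = 198.30° clockwise from north.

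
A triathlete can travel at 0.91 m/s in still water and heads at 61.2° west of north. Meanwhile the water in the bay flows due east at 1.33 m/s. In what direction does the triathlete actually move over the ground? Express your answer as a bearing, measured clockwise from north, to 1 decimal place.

Taking east as x and north as y: velocity relative to the water = (-0.797, 0.438) m/s; the water relative to ground = (1.330, 0.000) m/s.
Velocity relative to ground = (-0.797, 0.438) + (1.330, 0.000) = (0.533, 0.438) m/s.
Bearing = atan2(0.53, 0.44) = 50.54° clockwise from north.

050.5°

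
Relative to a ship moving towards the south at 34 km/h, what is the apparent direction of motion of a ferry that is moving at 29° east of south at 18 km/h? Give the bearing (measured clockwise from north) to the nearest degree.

026°

Taking east as x and north as y: ferry velocity = (8.727, -15.743) km/h; ship velocity = (0.000, -34.000) km/h.
Velocity of ferry relative to ship = (8.727, -15.743) − (0.000, -34.000) = (8.727, 18.257) km/h.
Bearing = atan2(8.73, 18.26) = 25.55° clockwise from north.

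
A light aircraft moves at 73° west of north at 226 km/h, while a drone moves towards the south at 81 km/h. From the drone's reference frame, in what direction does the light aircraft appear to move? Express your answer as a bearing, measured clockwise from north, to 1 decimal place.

Taking east as x and north as y: light aircraft velocity = (-216.125, 66.076) km/h; drone velocity = (0.000, -81.000) km/h.
Velocity of light aircraft relative to drone = (-216.125, 66.076) − (0.000, -81.000) = (-216.125, 147.076) km/h.
Bearing = atan2(-216.12, 147.08) = 304.24° clockwise from north.

304.2°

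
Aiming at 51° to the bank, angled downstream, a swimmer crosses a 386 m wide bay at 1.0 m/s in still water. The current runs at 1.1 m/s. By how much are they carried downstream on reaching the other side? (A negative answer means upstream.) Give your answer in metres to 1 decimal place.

858.9 m

Perpendicular speed = 0.777 m/s; crossing time = 386 / 0.777 = 496.689 s.
Net downstream speed = 1.729 m/s.
Drift = 1.729 × 496.689 = 858.935 m (downstream).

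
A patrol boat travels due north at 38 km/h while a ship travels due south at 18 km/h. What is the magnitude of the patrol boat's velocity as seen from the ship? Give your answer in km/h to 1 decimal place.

Taking east as x and north as y: patrol boat velocity = (0.000, 38.000) km/h; ship velocity = (0.000, -18.000) km/h.
Velocity of patrol boat relative to ship = (0.000, 38.000) − (0.000, -18.000) = (0.000, 56.000) km/h.
Magnitude = |(0.000, 56.000)| = 56.000 km/h.

56.0 km/h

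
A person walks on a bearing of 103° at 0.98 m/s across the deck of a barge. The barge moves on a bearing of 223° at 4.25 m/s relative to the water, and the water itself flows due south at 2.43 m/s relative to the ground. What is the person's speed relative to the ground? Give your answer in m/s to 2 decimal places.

6.08 m/s

In east/north components (m/s): person relative to barge = (0.955, -0.220); barge relative to water = (-2.898, -3.108); water relative to ground = (0.000, -2.430).
Sum = (-1.944, -5.759) m/s.
Speed = |(-1.944, -5.759)| = 6.078 m/s.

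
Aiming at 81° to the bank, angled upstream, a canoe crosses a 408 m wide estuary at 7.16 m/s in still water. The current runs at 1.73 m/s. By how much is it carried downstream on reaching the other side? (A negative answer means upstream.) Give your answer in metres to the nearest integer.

35 m

Perpendicular speed = 7.072 m/s; crossing time = 408 / 7.072 = 57.694 s.
Net downstream speed = 0.610 m/s.
Drift = 0.610 × 57.694 = 35.189 m (downstream).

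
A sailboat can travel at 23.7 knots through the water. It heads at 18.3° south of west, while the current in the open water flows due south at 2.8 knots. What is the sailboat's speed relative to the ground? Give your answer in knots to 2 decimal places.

24.72 knots

Taking east as x and north as y: velocity relative to the water = (-22.501, -7.442) knots; the water relative to ground = (0.000, -2.800) knots.
Velocity relative to ground = (-22.501, -7.442) + (0.000, -2.800) = (-22.501, -10.242) knots.
Speed = |(-22.501, -10.242)| = 24.723 knots.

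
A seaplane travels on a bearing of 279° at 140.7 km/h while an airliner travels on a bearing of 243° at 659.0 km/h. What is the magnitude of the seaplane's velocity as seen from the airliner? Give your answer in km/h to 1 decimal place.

Taking east as x and north as y: seaplane velocity = (-138.968, 22.010) km/h; airliner velocity = (-587.173, -299.180) km/h.
Velocity of seaplane relative to airliner = (-138.968, 22.010) − (-587.173, -299.180) = (448.206, 321.190) km/h.
Magnitude = |(448.206, 321.190)| = 551.408 km/h.

551.4 km/h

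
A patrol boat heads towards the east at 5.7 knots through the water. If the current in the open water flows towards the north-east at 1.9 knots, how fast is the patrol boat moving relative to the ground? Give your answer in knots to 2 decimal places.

7.17 knots

Taking east as x and north as y: velocity relative to the water = (5.700, 0.000) knots; the water relative to ground = (1.344, 1.344) knots.
Velocity relative to ground = (5.700, 0.000) + (1.344, 1.344) = (7.044, 1.344) knots.
Speed = |(7.044, 1.344)| = 7.170 knots.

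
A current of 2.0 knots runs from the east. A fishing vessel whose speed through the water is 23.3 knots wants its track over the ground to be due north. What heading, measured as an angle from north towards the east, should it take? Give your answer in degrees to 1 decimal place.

4.9°

The current pushes perpendicular to the desired track; the heading must have a component into the current equal to 2.0 knots: 23.3 sin θ = 2.0.
sin θ = 0.0858, so θ = 4.924°.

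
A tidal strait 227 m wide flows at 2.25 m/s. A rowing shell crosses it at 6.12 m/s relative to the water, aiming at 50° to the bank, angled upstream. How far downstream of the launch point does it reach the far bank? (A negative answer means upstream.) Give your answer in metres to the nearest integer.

Perpendicular speed = 4.688 m/s; crossing time = 227 / 4.688 = 48.420 s.
Net downstream speed = -1.684 m/s.
Drift = -1.684 × 48.420 = -81.532 m (upstream).

-82 m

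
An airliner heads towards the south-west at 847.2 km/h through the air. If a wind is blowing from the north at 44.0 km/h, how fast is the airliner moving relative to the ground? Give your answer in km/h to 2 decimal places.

Taking east as x and north as y: velocity relative to the air = (-599.061, -599.061) km/h; the air relative to ground = (0.000, -44.000) km/h.
Velocity relative to ground = (-599.061, -599.061) + (0.000, -44.000) = (-599.061, -643.061) km/h.
Speed = |(-599.061, -643.061)| = 878.864 km/h.

878.86 km/h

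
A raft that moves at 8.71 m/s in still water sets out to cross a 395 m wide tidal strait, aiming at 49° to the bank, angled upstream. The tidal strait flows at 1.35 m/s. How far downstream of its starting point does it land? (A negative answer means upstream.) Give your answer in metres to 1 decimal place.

Perpendicular speed = 6.574 m/s; crossing time = 395 / 6.574 = 60.090 s.
Net downstream speed = -4.364 m/s.
Drift = -4.364 × 60.090 = -262.247 m (upstream).

-262.2 m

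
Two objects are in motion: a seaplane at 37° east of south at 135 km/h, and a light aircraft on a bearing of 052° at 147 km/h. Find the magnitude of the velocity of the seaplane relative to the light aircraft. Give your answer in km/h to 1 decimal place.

201.3 km/h

Taking east as x and north as y: seaplane velocity = (81.245, -107.816) km/h; light aircraft velocity = (115.838, 90.502) km/h.
Velocity of seaplane relative to light aircraft = (81.245, -107.816) − (115.838, 90.502) = (-34.593, -198.318) km/h.
Magnitude = |(-34.593, -198.318)| = 201.312 km/h.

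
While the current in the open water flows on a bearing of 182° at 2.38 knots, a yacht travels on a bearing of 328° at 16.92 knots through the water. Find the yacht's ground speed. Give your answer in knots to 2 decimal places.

15.01 knots

Taking east as x and north as y: velocity relative to the water = (-8.966, 14.349) knots; the water relative to ground = (-0.083, -2.379) knots.
Velocity relative to ground = (-8.966, 14.349) + (-0.083, -2.379) = (-9.049, 11.970) knots.
Speed = |(-9.049, 11.970)| = 15.006 knots.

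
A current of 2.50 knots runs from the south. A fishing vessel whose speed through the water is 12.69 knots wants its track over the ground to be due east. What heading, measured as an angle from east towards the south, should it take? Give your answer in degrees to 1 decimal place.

The current pushes perpendicular to the desired track; the heading must have a component into the current equal to 2.50 knots: 12.69 sin θ = 2.50.
sin θ = 0.1970, so θ = 11.362°.

11.4°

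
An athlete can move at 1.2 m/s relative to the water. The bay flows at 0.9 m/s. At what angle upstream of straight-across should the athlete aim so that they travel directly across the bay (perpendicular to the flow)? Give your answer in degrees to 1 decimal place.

48.6°

To cancel the current, the upstream component of the athlete's velocity must equal the flow: 1.2 sin θ = 0.9.
sin θ = 0.9 / 1.2 = 0.7500.
θ = arcsin(0.7500) = 48.590°.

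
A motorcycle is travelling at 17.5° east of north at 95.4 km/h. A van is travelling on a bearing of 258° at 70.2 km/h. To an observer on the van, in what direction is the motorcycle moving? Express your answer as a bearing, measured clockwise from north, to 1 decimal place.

Taking east as x and north as y: motorcycle velocity = (28.687, 90.985) km/h; van velocity = (-68.666, -14.595) km/h.
Velocity of motorcycle relative to van = (28.687, 90.985) − (-68.666, -14.595) = (97.353, 105.580) km/h.
Bearing = atan2(97.35, 105.58) = 42.68° clockwise from north.

042.7°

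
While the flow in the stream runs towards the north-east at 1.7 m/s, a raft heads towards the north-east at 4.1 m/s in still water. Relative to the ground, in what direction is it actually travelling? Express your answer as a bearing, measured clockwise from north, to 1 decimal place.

045.0°

Taking east as x and north as y: velocity relative to the water = (2.899, 2.899) m/s; the water relative to ground = (1.202, 1.202) m/s.
Velocity relative to ground = (2.899, 2.899) + (1.202, 1.202) = (4.101, 4.101) m/s.
Bearing = atan2(4.10, 4.10) = 45.00° clockwise from north.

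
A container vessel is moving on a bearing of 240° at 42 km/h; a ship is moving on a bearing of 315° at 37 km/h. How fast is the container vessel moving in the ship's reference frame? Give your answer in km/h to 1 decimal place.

48.3 km/h

Taking east as x and north as y: container vessel velocity = (-36.373, -21.000) km/h; ship velocity = (-26.163, 26.163) km/h.
Velocity of container vessel relative to ship = (-36.373, -21.000) − (-26.163, 26.163) = (-10.210, -47.163) km/h.
Magnitude = |(-10.210, -47.163)| = 48.255 km/h.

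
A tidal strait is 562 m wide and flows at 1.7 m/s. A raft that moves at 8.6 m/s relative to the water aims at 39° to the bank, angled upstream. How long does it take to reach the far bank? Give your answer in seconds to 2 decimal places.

103.84 s

The component of the raft's velocity perpendicular to the bank is 8.6 × sin 39° = 5.412 m/s.
Only the cross-stream component determines the crossing time; the current contributes nothing perpendicular to the bank.
Time = 562 / 5.412 = 103.840 s.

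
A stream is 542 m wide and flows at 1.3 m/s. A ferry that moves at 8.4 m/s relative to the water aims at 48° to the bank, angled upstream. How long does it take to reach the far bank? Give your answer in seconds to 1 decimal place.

86.8 s

The component of the ferry's velocity perpendicular to the bank is 8.4 × sin 48° = 6.242 m/s.
The flow acts along the bank and has no component across it.
Time = 542 / 6.242 = 86.825 s.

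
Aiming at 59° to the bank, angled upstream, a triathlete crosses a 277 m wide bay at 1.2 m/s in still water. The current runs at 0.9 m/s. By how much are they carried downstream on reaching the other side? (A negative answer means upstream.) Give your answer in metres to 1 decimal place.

Perpendicular speed = 1.029 m/s; crossing time = 277 / 1.029 = 269.298 s.
Net downstream speed = 0.282 m/s.
Drift = 0.282 × 269.298 = 75.930 m (downstream).

75.9 m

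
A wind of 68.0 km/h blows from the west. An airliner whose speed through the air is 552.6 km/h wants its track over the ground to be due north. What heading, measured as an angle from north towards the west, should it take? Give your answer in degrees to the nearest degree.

7°

The wind pushes perpendicular to the desired track; the heading must have a component into the wind equal to 68.0 km/h: 552.6 sin θ = 68.0.
sin θ = 0.1231, so θ = 7.068°.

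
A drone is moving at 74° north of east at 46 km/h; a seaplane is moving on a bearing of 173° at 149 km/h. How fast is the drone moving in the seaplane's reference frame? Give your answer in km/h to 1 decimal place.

192.2 km/h

Taking east as x and north as y: drone velocity = (12.679, 44.218) km/h; seaplane velocity = (18.159, -147.889) km/h.
Velocity of drone relative to seaplane = (12.679, 44.218) − (18.159, -147.889) = (-5.479, 192.107) km/h.
Magnitude = |(-5.479, 192.107)| = 192.186 km/h.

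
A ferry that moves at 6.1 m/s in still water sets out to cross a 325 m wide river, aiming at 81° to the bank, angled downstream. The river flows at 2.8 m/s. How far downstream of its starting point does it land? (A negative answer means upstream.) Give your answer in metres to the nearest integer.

Perpendicular speed = 6.025 m/s; crossing time = 325 / 6.025 = 53.943 s.
Net downstream speed = 3.754 m/s.
Drift = 3.754 × 53.943 = 202.515 m (downstream).

203 m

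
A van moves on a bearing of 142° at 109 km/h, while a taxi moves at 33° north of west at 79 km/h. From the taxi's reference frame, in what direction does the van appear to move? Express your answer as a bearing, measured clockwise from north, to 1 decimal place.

Taking east as x and north as y: van velocity = (67.107, -85.893) km/h; taxi velocity = (-66.255, 43.026) km/h.
Velocity of van relative to taxi = (67.107, -85.893) − (-66.255, 43.026) = (133.362, -128.920) km/h.
Bearing = atan2(133.36, -128.92) = 134.03° clockwise from north.

134.0°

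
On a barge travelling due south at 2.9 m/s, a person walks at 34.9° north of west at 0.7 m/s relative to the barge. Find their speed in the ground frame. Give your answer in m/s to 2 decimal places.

2.56 m/s

Taking east as x and north as y: barge velocity = (0.000, -2.900) m/s; person velocity relative to barge = (-0.574, 0.401) m/s.
Velocity relative to ground = (0.000, -2.900) + (-0.574, 0.401) = (-0.574, -2.499) m/s.
Speed = |(-0.574, -2.499)| = 2.565 m/s.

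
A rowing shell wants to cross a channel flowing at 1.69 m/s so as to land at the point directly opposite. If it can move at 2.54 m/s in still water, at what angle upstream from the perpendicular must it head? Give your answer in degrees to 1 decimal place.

41.7°

To cancel the current, the upstream component of the rowing shell's velocity must equal the flow: 2.54 sin θ = 1.69.
sin θ = 1.69 / 2.54 = 0.6654.
θ = arcsin(0.6654) = 41.710°.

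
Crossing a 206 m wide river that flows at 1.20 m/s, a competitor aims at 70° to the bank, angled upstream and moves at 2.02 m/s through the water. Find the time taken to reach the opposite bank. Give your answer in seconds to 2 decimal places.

108.53 s

The component of the competitor's velocity perpendicular to the bank is 2.02 × sin 70° = 1.898 m/s.
The flow acts along the bank and has no component across it.
Time = 206 / 1.898 = 108.525 s.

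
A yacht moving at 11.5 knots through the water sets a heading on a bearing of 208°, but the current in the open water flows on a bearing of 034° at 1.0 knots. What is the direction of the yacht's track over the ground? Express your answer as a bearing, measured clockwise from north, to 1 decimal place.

Taking east as x and north as y: velocity relative to the water = (-5.399, -10.154) knots; the water relative to ground = (0.559, 0.829) knots.
Velocity relative to ground = (-5.399, -10.154) + (0.559, 0.829) = (-4.840, -9.325) knots.
Bearing = atan2(-4.84, -9.32) = 207.43° clockwise from north.

207.4°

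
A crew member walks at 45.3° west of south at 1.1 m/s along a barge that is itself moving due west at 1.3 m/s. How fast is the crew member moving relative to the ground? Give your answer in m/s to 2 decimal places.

Taking east as x and north as y: barge velocity = (-1.300, 0.000) m/s; crew member velocity relative to barge = (-0.782, -0.774) m/s.
Velocity relative to ground = (-1.300, 0.000) + (-0.782, -0.774) = (-2.082, -0.774) m/s.
Speed = |(-2.082, -0.774)| = 2.221 m/s.

2.22 m/s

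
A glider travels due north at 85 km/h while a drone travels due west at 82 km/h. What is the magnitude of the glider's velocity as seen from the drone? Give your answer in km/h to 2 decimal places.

118.11 km/h

Taking east as x and north as y: glider velocity = (0.000, 85.000) km/h; drone velocity = (-82.000, 0.000) km/h.
Velocity of glider relative to drone = (0.000, 85.000) − (-82.000, 0.000) = (82.000, 85.000) km/h.
Magnitude = |(82.000, 85.000)| = 118.106 km/h.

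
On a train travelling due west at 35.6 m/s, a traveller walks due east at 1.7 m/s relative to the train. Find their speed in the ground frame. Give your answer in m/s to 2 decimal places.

33.90 m/s

Taking east as x and north as y: train velocity = (-35.600, 0.000) m/s; traveller velocity relative to train = (1.700, 0.000) m/s.
Velocity relative to ground = (-35.600, 0.000) + (1.700, 0.000) = (-33.900, 0.000) m/s.
Speed = |(-33.900, 0.000)| = 33.900 m/s.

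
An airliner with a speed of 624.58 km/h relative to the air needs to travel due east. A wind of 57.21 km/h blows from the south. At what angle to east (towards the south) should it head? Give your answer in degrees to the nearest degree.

5°

The wind pushes perpendicular to the desired track; the heading must have a component into the wind equal to 57.21 km/h: 624.58 sin θ = 57.21.
sin θ = 0.0916, so θ = 5.256°.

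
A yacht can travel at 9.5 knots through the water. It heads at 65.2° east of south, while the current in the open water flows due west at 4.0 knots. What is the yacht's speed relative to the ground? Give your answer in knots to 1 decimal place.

Taking east as x and north as y: velocity relative to the water = (8.624, -3.985) knots; the water relative to ground = (-4.000, 0.000) knots.
Velocity relative to ground = (8.624, -3.985) + (-4.000, 0.000) = (4.624, -3.985) knots.
Speed = |(4.624, -3.985)| = 6.104 knots.

6.1 knots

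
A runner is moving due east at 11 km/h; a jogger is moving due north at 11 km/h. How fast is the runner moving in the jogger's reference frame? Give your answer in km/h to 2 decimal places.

15.56 km/h

Taking east as x and north as y: runner velocity = (11.000, 0.000) km/h; jogger velocity = (0.000, 11.000) km/h.
Velocity of runner relative to jogger = (11.000, 0.000) − (0.000, 11.000) = (11.000, -11.000) km/h.
Magnitude = |(11.000, -11.000)| = 15.556 km/h.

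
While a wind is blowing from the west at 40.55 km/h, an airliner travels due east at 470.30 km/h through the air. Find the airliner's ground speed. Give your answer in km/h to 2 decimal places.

Taking east as x and north as y: velocity relative to the air = (470.300, 0.000) km/h; the air relative to ground = (40.550, 0.000) km/h.
Velocity relative to ground = (470.300, 0.000) + (40.550, 0.000) = (510.850, 0.000) km/h.
Speed = |(510.850, 0.000)| = 510.850 km/h.

510.85 km/h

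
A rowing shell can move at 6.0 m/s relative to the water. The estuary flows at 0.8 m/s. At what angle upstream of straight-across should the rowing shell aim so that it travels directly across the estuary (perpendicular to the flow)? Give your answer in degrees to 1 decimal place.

7.7°

To cancel the current, the upstream component of the rowing shell's velocity must equal the flow: 6.0 sin θ = 0.8.
sin θ = 0.8 / 6.0 = 0.1333.
θ = arcsin(0.1333) = 7.662°.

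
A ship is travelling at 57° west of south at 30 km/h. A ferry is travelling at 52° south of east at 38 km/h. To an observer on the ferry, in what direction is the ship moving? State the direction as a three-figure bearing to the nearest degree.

286°

Taking east as x and north as y: ship velocity = (-25.160, -16.339) km/h; ferry velocity = (23.395, -29.944) km/h.
Velocity of ship relative to ferry = (-25.160, -16.339) − (23.395, -29.944) = (-48.555, 13.605) km/h.
Bearing = atan2(-48.56, 13.61) = 285.65° clockwise from north.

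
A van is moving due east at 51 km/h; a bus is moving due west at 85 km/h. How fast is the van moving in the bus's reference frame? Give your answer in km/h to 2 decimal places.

Taking east as x and north as y: van velocity = (51.000, 0.000) km/h; bus velocity = (-85.000, 0.000) km/h.
Velocity of van relative to bus = (51.000, 0.000) − (-85.000, 0.000) = (136.000, 0.000) km/h.
Magnitude = |(136.000, 0.000)| = 136.000 km/h.

136.00 km/h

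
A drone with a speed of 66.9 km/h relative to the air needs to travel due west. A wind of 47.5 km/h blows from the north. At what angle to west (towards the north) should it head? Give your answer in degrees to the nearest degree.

45°

The wind pushes perpendicular to the desired track; the heading must have a component into the wind equal to 47.5 km/h: 66.9 sin θ = 47.5.
sin θ = 0.7100, so θ = 45.236°.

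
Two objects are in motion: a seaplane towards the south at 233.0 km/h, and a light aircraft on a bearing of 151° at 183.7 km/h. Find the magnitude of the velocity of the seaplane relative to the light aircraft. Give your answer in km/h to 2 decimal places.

Taking east as x and north as y: seaplane velocity = (0.000, -233.000) km/h; light aircraft velocity = (89.060, -160.668) km/h.
Velocity of seaplane relative to light aircraft = (0.000, -233.000) − (89.060, -160.668) = (-89.060, -72.332) km/h.
Magnitude = |(-89.060, -72.332)| = 114.733 km/h.

114.73 km/h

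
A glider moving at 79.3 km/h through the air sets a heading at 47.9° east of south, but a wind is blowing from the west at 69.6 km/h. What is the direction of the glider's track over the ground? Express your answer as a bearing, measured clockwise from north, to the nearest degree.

Taking east as x and north as y: velocity relative to the air = (58.839, -53.165) km/h; the air relative to ground = (69.600, 0.000) km/h.
Velocity relative to ground = (58.839, -53.165) + (69.600, 0.000) = (128.439, -53.165) km/h.
Bearing = atan2(128.44, -53.16) = 112.49° clockwise from north.

112°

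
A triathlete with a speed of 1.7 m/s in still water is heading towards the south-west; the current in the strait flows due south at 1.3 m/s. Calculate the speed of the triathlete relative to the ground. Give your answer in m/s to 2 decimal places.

2.78 m/s

Taking east as x and north as y: velocity relative to the water = (-1.202, -1.202) m/s; the water relative to ground = (0.000, -1.300) m/s.
Velocity relative to ground = (-1.202, -1.202) + (0.000, -1.300) = (-1.202, -2.502) m/s.
Speed = |(-1.202, -2.502)| = 2.776 m/s.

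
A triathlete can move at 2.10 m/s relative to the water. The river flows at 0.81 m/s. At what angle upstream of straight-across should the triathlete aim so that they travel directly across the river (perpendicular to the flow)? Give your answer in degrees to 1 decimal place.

22.7°

To cancel the current, the upstream component of the triathlete's velocity must equal the flow: 2.10 sin θ = 0.81.
sin θ = 0.81 / 2.10 = 0.3857.
θ = arcsin(0.3857) = 22.688°.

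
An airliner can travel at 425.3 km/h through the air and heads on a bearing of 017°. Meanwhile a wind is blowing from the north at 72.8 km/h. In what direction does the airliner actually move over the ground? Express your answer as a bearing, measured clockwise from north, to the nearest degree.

020°

Taking east as x and north as y: velocity relative to the air = (124.346, 406.716) km/h; the air relative to ground = (0.000, -72.800) km/h.
Velocity relative to ground = (124.346, 406.716) + (0.000, -72.800) = (124.346, 333.916) km/h.
Bearing = atan2(124.35, 333.92) = 20.42° clockwise from north.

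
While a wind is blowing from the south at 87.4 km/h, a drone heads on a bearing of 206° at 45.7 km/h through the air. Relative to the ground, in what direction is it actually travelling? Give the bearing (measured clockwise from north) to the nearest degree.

Taking east as x and north as y: velocity relative to the air = (-20.034, -41.075) km/h; the air relative to ground = (0.000, 87.400) km/h.
Velocity relative to ground = (-20.034, -41.075) + (0.000, 87.400) = (-20.034, 46.325) km/h.
Bearing = atan2(-20.03, 46.33) = 336.61° clockwise from north.

337°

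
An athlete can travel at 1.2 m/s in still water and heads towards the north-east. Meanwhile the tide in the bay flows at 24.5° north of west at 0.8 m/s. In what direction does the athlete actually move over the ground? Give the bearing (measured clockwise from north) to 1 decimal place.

Taking east as x and north as y: velocity relative to the water = (0.849, 0.849) m/s; the water relative to ground = (-0.728, 0.332) m/s.
Velocity relative to ground = (0.849, 0.849) + (-0.728, 0.332) = (0.121, 1.180) m/s.
Bearing = atan2(0.12, 1.18) = 5.83° clockwise from north.

005.8°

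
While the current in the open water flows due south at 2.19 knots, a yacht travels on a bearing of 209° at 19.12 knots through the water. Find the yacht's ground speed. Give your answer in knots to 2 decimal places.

Taking east as x and north as y: velocity relative to the water = (-9.270, -16.723) knots; the water relative to ground = (0.000, -2.190) knots.
Velocity relative to ground = (-9.270, -16.723) + (0.000, -2.190) = (-9.270, -18.913) knots.
Speed = |(-9.270, -18.913)| = 21.062 knots.

21.06 knots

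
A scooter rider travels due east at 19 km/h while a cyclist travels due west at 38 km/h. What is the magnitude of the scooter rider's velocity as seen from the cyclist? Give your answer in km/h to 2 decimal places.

Taking east as x and north as y: scooter rider velocity = (19.000, 0.000) km/h; cyclist velocity = (-38.000, 0.000) km/h.
Velocity of scooter rider relative to cyclist = (19.000, 0.000) − (-38.000, 0.000) = (57.000, 0.000) km/h.
Magnitude = |(57.000, 0.000)| = 57.000 km/h.

57.00 km/h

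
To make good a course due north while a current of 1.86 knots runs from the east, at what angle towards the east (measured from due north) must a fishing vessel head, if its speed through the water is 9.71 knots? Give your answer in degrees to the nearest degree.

The current pushes perpendicular to the desired track; the heading must have a component into the current equal to 1.86 knots: 9.71 sin θ = 1.86.
sin θ = 0.1916, so θ = 11.044°.

11°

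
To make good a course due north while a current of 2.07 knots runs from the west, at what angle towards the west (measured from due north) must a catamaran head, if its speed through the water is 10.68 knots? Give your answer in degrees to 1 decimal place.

The current pushes perpendicular to the desired track; the heading must have a component into the current equal to 2.07 knots: 10.68 sin θ = 2.07.
sin θ = 0.1938, so θ = 11.176°.

11.2°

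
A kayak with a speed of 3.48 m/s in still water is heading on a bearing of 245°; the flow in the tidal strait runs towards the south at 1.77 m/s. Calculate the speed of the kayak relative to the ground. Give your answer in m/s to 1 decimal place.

Taking east as x and north as y: velocity relative to the water = (-3.154, -1.471) m/s; the water relative to ground = (0.000, -1.770) m/s.
Velocity relative to ground = (-3.154, -1.471) + (0.000, -1.770) = (-3.154, -3.241) m/s.
Speed = |(-3.154, -3.241)| = 4.522 m/s.

4.5 m/s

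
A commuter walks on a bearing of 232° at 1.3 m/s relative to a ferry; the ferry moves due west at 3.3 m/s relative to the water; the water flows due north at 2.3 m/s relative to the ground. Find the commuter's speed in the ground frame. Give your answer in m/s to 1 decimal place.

4.6 m/s

In east/north components (m/s): commuter relative to ferry = (-1.024, -0.800); ferry relative to water = (-3.300, 0.000); water relative to ground = (0.000, 2.300).
Sum = (-4.324, 1.500) m/s.
Speed = |(-4.324, 1.500)| = 4.577 m/s.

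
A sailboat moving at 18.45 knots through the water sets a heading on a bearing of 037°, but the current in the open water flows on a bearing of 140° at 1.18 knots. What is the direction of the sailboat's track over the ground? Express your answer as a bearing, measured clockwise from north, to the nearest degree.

041°

Taking east as x and north as y: velocity relative to the water = (11.103, 14.735) knots; the water relative to ground = (0.758, -0.904) knots.
Velocity relative to ground = (11.103, 14.735) + (0.758, -0.904) = (11.862, 13.831) knots.
Bearing = atan2(11.86, 13.83) = 40.62° clockwise from north.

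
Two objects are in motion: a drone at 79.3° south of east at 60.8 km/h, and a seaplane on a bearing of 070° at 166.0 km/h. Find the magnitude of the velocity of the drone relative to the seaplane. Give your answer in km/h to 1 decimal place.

185.8 km/h

Taking east as x and north as y: drone velocity = (11.289, -59.743) km/h; seaplane velocity = (155.989, 56.775) km/h.
Velocity of drone relative to seaplane = (11.289, -59.743) − (155.989, 56.775) = (-144.700, -116.518) km/h.
Magnitude = |(-144.700, -116.518)| = 185.781 km/h.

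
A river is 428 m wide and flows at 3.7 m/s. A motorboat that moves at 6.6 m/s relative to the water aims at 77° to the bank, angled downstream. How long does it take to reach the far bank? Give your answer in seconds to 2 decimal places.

66.55 s

The component of the motorboat's velocity perpendicular to the bank is 6.6 × sin 77° = 6.431 m/s.
The current is parallel to the bank, so it does not affect the crossing time.
Time = 428 / 6.431 = 66.554 s.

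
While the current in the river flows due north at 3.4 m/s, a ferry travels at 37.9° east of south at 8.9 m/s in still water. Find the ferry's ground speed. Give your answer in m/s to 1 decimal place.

6.6 m/s

Taking east as x and north as y: velocity relative to the water = (5.467, -7.023) m/s; the water relative to ground = (0.000, 3.400) m/s.
Velocity relative to ground = (5.467, -7.023) + (0.000, 3.400) = (5.467, -3.623) m/s.
Speed = |(5.467, -3.623)| = 6.559 m/s.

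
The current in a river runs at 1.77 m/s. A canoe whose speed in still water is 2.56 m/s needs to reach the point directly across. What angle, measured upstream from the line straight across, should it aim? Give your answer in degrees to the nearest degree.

To cancel the current, the upstream component of the canoe's velocity must equal the flow: 2.56 sin θ = 1.77.
sin θ = 1.77 / 2.56 = 0.6914.
θ = arcsin(0.6914) = 43.742°.

44°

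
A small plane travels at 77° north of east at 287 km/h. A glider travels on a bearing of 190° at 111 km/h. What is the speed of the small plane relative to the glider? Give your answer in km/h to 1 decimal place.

Taking east as x and north as y: small plane velocity = (64.561, 279.644) km/h; glider velocity = (-19.275, -109.314) km/h.
Velocity of small plane relative to glider = (64.561, 279.644) − (-19.275, -109.314) = (83.836, 388.958) km/h.
Magnitude = |(83.836, 388.958)| = 397.890 km/h.

397.9 km/h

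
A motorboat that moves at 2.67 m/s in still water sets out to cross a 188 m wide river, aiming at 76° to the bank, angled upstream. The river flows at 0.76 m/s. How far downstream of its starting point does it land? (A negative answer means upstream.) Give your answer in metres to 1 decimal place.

8.3 m

Perpendicular speed = 2.591 m/s; crossing time = 188 / 2.591 = 72.568 s.
Net downstream speed = 0.114 m/s.
Drift = 0.114 × 72.568 = 8.278 m (downstream).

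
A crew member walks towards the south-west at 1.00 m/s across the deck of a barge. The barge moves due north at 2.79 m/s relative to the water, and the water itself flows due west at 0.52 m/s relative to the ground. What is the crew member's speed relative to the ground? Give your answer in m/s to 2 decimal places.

2.42 m/s

In east/north components (m/s): crew member relative to barge = (-0.707, -0.707); barge relative to water = (0.000, 2.790); water relative to ground = (-0.520, 0.000).
Sum = (-1.227, 2.083) m/s.
Speed = |(-1.227, 2.083)| = 2.417 m/s.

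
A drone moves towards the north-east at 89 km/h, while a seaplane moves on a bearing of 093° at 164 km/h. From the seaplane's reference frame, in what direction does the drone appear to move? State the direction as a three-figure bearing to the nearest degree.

Taking east as x and north as y: drone velocity = (62.933, 62.933) km/h; seaplane velocity = (163.775, -8.583) km/h.
Velocity of drone relative to seaplane = (62.933, 62.933) − (163.775, -8.583) = (-100.843, 71.516) km/h.
Bearing = atan2(-100.84, 71.52) = 305.34° clockwise from north.

305°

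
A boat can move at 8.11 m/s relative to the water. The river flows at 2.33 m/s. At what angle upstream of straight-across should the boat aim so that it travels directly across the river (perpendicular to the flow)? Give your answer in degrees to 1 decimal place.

To cancel the current, the upstream component of the boat's velocity must equal the flow: 8.11 sin θ = 2.33.
sin θ = 2.33 / 8.11 = 0.2873.
θ = arcsin(0.2873) = 16.696°.

16.7°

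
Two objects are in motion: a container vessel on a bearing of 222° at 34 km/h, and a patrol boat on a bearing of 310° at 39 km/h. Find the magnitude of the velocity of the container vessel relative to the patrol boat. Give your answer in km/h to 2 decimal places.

Taking east as x and north as y: container vessel velocity = (-22.750, -25.267) km/h; patrol boat velocity = (-29.876, 25.069) km/h.
Velocity of container vessel relative to patrol boat = (-22.750, -25.267) − (-29.876, 25.069) = (7.125, -50.336) km/h.
Magnitude = |(7.125, -50.336)| = 50.837 km/h.

50.84 km/h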